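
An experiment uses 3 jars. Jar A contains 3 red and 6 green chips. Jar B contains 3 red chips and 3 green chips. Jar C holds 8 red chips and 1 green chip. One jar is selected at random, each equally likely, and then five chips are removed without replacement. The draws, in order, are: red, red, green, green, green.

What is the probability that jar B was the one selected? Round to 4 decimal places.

The likelihood of the observed sequence under each hypothesis: P(data | jar A) = (3/9)(2/8)(6/7)(5/6)(4/5) = 0.047619; P(data | jar B) = (3/6)(2/5)(3/4)(2/3)(1/2) = 0.05; P(data | jar C) = (8/9)(7/8)(1/7)(0/6) = 0.
Weighting by the prior gives 1/3 · 0.047619 = 0.015873, 1/3 · 0.05 = 0.016667, 1/3 · 0 = 0; with total 0.03254.
By Bayes' rule, P(jar B | data) = (0.016667) / (0.03254) = 0.5122.

0.5122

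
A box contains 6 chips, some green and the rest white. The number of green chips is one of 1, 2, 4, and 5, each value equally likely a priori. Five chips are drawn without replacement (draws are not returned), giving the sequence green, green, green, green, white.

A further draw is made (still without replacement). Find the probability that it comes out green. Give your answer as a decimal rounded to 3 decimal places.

For each hypothesis, P(data | H) works out to: P(data | r = 1) = (1/6)(0/5) = 0; P(data | r = 2) = (2/6)(1/5)(0/4) = 0; P(data | r = 4) = (4/6)(3/5)(2/4)(1/3)(2/2) = 1/15; P(data | r = 5) = (5/6)(4/5)(3/4)(2/3)(1/2) = 1/6.
Weighting by the prior gives 1/4 · 0 = 0, 1/4 · 0 = 0, 1/4 · 1/15 = 1/60, 1/4 · 1/6 = 1/24; with total 7/120.
Dividing through by the total gives posterior P(r = 1 | data) = 0, P(r = 2 | data) = 0, P(r = 4 | data) = 2/7, P(r = 5 | data) = 5/7.
So P(green next | data) = Σ P(green next | H) P(H | data) = (0)(2/7) + (1)(5/7) = 5/7.

0.714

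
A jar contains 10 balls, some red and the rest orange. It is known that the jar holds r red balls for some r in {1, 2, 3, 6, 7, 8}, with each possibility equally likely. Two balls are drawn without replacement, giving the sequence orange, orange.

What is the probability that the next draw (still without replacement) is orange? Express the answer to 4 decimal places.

For each hypothesis, P(data | H) works out to: P(data | r = 1) = (9/10)(8/9) = 4/5; P(data | r = 2) = (8/10)(7/9) = 28/45; P(data | r = 3) = (7/10)(6/9) = 7/15; P(data | r = 6) = (4/10)(3/9) = 2/15; P(data | r = 7) = (3/10)(2/9) = 1/15; P(data | r = 8) = (2/10)(1/9) = 1/45.
Multiplying each by its prior: 1/6 · 4/5 = 2/15, 1/6 · 28/45 = 14/135, 1/6 · 7/15 = 7/90, 1/6 · 2/15 = 1/45, 1/6 · 1/15 = 1/90, 1/6 · 1/45 = 1/270; these sum to 19/54.
Dividing through by the total gives posterior P(r = 1 | data) = 36/95, P(r = 2 | data) = 28/95, P(r = 3 | data) = 21/95, P(r = 6 | data) = 6/95, P(r = 7 | data) = 3/95, P(r = 8 | data) = 1/95.
Averaging over the posterior, P(orange next | data) = (7/8)(36/95) + (3/4)(28/95) + (5/8)(21/95) + (1/4)(6/95) + (1/8)(3/95) + (0)(1/95) = 27/38.

0.7105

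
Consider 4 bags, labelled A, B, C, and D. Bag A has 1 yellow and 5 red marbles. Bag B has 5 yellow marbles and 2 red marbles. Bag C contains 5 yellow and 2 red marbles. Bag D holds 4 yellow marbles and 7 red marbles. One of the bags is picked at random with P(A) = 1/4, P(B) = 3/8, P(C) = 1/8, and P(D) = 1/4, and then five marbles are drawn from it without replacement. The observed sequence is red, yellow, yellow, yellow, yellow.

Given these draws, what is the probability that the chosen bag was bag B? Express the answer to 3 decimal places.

0.738

Under each hypothesis, the probability of the observed sequence is: P(data | bag A) = (5/6)(1/5)(0/4) = 0; P(data | bag B) = (2/7)(5/6)(4/5)(3/4)(2/3) = 0.095238; P(data | bag C) = (2/7)(5/6)(4/5)(3/4)(2/3) = 0.095238; P(data | bag D) = (7/11)(4/10)(3/9)(2/8)(1/7) = 0.0030303.
Weighting by the prior gives 1/4 · 0 = 0, 3/8 · 0.095238 = 0.035714, 1/8 · 0.095238 = 0.011905, 1/4 · 0.0030303 = 0.00075758; summing to 0.048377.
Hence P(bag B | data) = (0.035714) / (0.048377) = 0.73826.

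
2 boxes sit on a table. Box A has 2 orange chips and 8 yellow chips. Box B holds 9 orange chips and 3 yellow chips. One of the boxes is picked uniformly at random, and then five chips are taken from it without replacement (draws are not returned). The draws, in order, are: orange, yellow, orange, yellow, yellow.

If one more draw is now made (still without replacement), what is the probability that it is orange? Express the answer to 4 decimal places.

For each hypothesis, P(data | H) works out to: P(data | box A) = (2/10)(8/9)(1/8)(7/7)(6/6) = 0.022222; P(data | box B) = (9/12)(3/11)(8/10)(2/9)(1/8) = 0.0045455.
Multiplying each by its prior: 1/2 · 0.022222 = 0.011111, 1/2 · 0.0045455 = 0.0022727; these sum to 0.013384.
Normalising, the posterior is P(box A | data) = 0.83019, P(box B | data) = 0.16981.
The predictive probability is P(orange next | data) = (0)(0.83019) + (1)(0.16981) = 0.16981.

0.1698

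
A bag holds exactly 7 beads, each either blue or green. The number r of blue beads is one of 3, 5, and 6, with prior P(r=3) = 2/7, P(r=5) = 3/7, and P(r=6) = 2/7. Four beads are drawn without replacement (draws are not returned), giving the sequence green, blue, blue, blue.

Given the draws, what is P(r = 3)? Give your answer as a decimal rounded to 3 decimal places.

0.074

Compute the likelihood of the observed sequence for each case: P(data | r = 3) = (4/7)(3/6)(2/5)(1/4) = 1/35; P(data | r = 5) = (2/7)(5/6)(4/5)(3/4) = 1/7; P(data | r = 6) = (1/7)(6/6)(5/5)(4/4) = 1/7.
The prior-weighted likelihoods are 2/7 · 1/35 = 2/245, 3/7 · 1/7 = 3/49, 2/7 · 1/7 = 2/49; with total 27/245.
So P(r = 3 | data) = (2/245) / (27/245) = 2/27.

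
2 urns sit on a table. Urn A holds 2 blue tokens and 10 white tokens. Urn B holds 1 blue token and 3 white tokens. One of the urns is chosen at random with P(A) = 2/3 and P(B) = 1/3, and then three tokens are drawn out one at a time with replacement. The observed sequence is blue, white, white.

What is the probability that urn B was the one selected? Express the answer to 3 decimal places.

Under each hypothesis, the probability of the observed sequence is: P(data | urn A) = (2/12)(10/12)(10/12) = 0.11574; P(data | urn B) = (1/4)(3/4)(3/4) = 0.14062.
Multiplying each by its prior: 2/3 · 0.11574 = 0.07716, 1/3 · 0.14062 = 0.046875; summing to 0.12404.
By Bayes' rule, P(urn B | data) = (0.046875) / (0.12404) = 0.37792.

0.378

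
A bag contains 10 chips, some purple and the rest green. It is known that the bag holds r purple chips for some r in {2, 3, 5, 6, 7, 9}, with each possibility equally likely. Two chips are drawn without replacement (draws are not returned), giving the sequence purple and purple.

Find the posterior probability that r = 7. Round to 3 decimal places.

Compute the likelihood of the observed sequence for each case: P(data | r = 2) = (2/10)(1/9) = 1/45; P(data | r = 3) = (3/10)(2/9) = 1/15; P(data | r = 5) = (5/10)(4/9) = 2/9; P(data | r = 6) = (6/10)(5/9) = 1/3; P(data | r = 7) = (7/10)(6/9) = 7/15; P(data | r = 9) = (9/10)(8/9) = 4/5.
Weighting by the prior gives 1/6 · 1/45 = 1/270, 1/6 · 1/15 = 1/90, 1/6 · 2/9 = 1/27, 1/6 · 1/3 = 1/18, 1/6 · 7/15 = 7/90, 1/6 · 4/5 = 2/15; these sum to 43/135.
By Bayes' rule, P(r = 7 | data) = (7/90) / (43/135) = 21/86.

0.244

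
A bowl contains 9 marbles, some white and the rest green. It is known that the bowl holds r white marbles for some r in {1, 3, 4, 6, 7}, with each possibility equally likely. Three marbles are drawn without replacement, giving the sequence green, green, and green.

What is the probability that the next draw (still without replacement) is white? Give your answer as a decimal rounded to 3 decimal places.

0.310

Under each hypothesis, the probability of the observed sequence is: P(data | r = 1) = (8/9)(7/8)(6/7) = 2/3; P(data | r = 3) = (6/9)(5/8)(4/7) = 5/21; P(data | r = 4) = (5/9)(4/8)(3/7) = 5/42; P(data | r = 6) = (3/9)(2/8)(1/7) = 1/84; P(data | r = 7) = (2/9)(1/8)(0/7) = 0.
The prior-weighted likelihoods are 1/5 · 2/3 = 2/15, 1/5 · 5/21 = 1/21, 1/5 · 5/42 = 1/42, 1/5 · 1/84 = 1/420, 1/5 · 0 = 0; summing to 29/140.
The posterior is then P(r = 1 | data) = 56/87, P(r = 3 | data) = 20/87, P(r = 4 | data) = 10/87, P(r = 6 | data) = 1/87, P(r = 7 | data) = 0.
Averaging over the posterior, P(white next | data) = (1/6)(56/87) + (1/2)(20/87) + (2/3)(10/87) + (1)(1/87) = 9/29.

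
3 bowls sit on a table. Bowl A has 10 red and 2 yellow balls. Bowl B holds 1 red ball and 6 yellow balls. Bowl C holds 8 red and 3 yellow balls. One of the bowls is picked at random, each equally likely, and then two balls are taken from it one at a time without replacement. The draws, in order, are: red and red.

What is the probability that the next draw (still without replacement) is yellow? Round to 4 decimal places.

For each hypothesis, P(data | H) works out to: P(data | bowl A) = (10/12)(9/11) = 15/22; P(data | bowl B) = (1/7)(0/6) = 0; P(data | bowl C) = (8/11)(7/10) = 28/55.
The prior-weighted likelihoods are 1/3 · 15/22 = 5/22, 1/3 · 0 = 0, 1/3 · 28/55 = 28/165; these sum to 131/330.
Normalising, the posterior is P(bowl A | data) = 75/131, P(bowl B | data) = 0, P(bowl C | data) = 56/131.
Averaging over the posterior, P(yellow next | data) = (1/5)(75/131) + (1/3)(56/131) = 101/393.

0.2570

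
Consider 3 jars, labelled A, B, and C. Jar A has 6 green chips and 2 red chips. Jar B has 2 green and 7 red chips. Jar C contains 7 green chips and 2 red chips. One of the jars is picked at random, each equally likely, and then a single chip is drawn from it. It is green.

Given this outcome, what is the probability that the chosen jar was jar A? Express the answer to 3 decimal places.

The likelihood of this draw under each hypothesis: P(data | jar A) = (6/8) = 3/4; P(data | jar B) = (2/9) = 2/9; P(data | jar C) = (7/9) = 7/9.
The prior-weighted likelihoods are 1/3 · 3/4 = 1/4, 1/3 · 2/9 = 2/27, 1/3 · 7/9 = 7/27; with total 7/12.
Therefore the posterior P(jar A | data) = (1/4) / (7/12) = 3/7.

0.429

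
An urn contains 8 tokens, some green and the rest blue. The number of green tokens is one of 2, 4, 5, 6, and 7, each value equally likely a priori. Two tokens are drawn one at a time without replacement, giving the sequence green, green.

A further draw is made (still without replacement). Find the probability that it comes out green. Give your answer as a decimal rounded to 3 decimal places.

For each hypothesis, P(data | H) works out to: P(data | r = 2) = (2/8)(1/7) = 1/28; P(data | r = 4) = (4/8)(3/7) = 3/14; P(data | r = 5) = (5/8)(4/7) = 5/14; P(data | r = 6) = (6/8)(5/7) = 15/28; P(data | r = 7) = (7/8)(6/7) = 3/4.
Weighting by the prior gives 1/5 · 1/28 = 1/140, 1/5 · 3/14 = 3/70, 1/5 · 5/14 = 1/14, 1/5 · 15/28 = 3/28, 1/5 · 3/4 = 3/20; summing to 53/140.
Dividing through by the total gives posterior P(r = 2 | data) = 1/53, P(r = 4 | data) = 6/53, P(r = 5 | data) = 10/53, P(r = 6 | data) = 15/53, P(r = 7 | data) = 21/53.
Averaging over the posterior, P(green next | data) = (0)(1/53) + (1/3)(6/53) + (1/2)(10/53) + (2/3)(15/53) + (5/6)(21/53) = 69/106.

0.651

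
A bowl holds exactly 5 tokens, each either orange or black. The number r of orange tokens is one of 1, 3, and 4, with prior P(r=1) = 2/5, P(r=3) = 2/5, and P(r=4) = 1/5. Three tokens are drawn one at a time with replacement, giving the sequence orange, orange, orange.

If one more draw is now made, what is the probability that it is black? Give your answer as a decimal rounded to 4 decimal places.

0.3000

Under each hypothesis, the probability of the observed sequence is: P(data | r = 1) = (1/5)(1/5)(1/5) = 1/125; P(data | r = 3) = (3/5)(3/5)(3/5) = 27/125; P(data | r = 4) = (4/5)(4/5)(4/5) = 64/125.
The prior-weighted likelihoods are 2/5 · 1/125 = 2/625, 2/5 · 27/125 = 54/625, 1/5 · 64/125 = 64/625; these sum to 24/125.
The posterior is then P(r = 1 | data) = 1/60, P(r = 3 | data) = 9/20, P(r = 4 | data) = 8/15.
Averaging over the posterior, P(black next | data) = (4/5)(1/60) + (2/5)(9/20) + (1/5)(8/15) = 3/10.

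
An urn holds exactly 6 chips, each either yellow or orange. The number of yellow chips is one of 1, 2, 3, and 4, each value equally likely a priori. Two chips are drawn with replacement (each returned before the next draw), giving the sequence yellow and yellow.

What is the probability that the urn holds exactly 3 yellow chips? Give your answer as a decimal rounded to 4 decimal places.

0.3000

Compute the likelihood of the observed sequence for each case: P(data | r = 1) = (1/6)(1/6) = 1/36; P(data | r = 2) = (2/6)(2/6) = 1/9; P(data | r = 3) = (3/6)(3/6) = 1/4; P(data | r = 4) = (4/6)(4/6) = 4/9.
The prior-weighted likelihoods are 1/4 · 1/36 = 1/144, 1/4 · 1/9 = 1/36, 1/4 · 1/4 = 1/16, 1/4 · 4/9 = 1/9; summing to 5/24.
Therefore the posterior P(r = 3 | data) = (1/16) / (5/24) = 3/10.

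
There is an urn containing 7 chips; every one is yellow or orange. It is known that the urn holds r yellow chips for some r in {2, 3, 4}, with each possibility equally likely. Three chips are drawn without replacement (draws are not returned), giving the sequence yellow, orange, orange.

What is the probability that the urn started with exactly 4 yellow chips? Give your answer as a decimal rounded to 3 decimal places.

0.240

Under each hypothesis, the probability of the observed sequence is: P(data | r = 2) = (2/7)(5/6)(4/5) = 4/21; P(data | r = 3) = (3/7)(4/6)(3/5) = 6/35; P(data | r = 4) = (4/7)(3/6)(2/5) = 4/35.
The prior-weighted likelihoods are 1/3 · 4/21 = 4/63, 1/3 · 6/35 = 2/35, 1/3 · 4/35 = 4/105; with total 10/63.
By Bayes' rule, P(r = 4 | data) = (4/105) / (10/63) = 6/25.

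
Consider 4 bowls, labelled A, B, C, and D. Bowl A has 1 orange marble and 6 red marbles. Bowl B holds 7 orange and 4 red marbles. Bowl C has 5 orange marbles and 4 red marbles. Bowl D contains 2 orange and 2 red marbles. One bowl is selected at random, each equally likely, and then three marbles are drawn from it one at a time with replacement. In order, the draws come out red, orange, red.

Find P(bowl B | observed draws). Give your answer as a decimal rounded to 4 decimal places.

0.1985

Under each hypothesis, the probability of the observed sequence is: P(data | bowl A) = (6/7)(1/7)(6/7) = 0.10496; P(data | bowl B) = (4/11)(7/11)(4/11) = 0.084147; P(data | bowl C) = (4/9)(5/9)(4/9) = 0.10974; P(data | bowl D) = (2/4)(2/4)(2/4) = 0.125.
Weighting by the prior gives 1/4 · 0.10496 = 0.026239, 1/4 · 0.084147 = 0.021037, 1/4 · 0.10974 = 0.027435, 1/4 · 0.125 = 0.03125; with total 0.10596.
Hence P(bowl B | data) = (0.021037) / (0.10596) = 0.19853.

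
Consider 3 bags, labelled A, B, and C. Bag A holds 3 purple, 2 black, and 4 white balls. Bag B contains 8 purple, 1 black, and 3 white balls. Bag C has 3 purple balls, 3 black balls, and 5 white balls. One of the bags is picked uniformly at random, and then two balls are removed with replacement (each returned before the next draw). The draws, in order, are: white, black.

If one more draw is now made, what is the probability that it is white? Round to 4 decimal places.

0.4330

The likelihood of the observed sequence under each hypothesis: P(data | bag A) = (4/9)(2/9) = 0.098765; P(data | bag B) = (3/12)(1/12) = 0.020833; P(data | bag C) = (5/11)(3/11) = 0.12397.
Weighting by the prior gives 1/3 · 0.098765 = 0.032922, 1/3 · 0.020833 = 0.0069444, 1/3 · 0.12397 = 0.041322; summing to 0.081189.
Dividing through by the total gives posterior P(bag A | data) = 0.4055, P(bag B | data) = 0.085535, P(bag C | data) = 0.50897.
Averaging over the posterior, P(white next | data) = (4/9)(0.4055) + (1/4)(0.085535) + (5/11)(0.50897) = 0.43295.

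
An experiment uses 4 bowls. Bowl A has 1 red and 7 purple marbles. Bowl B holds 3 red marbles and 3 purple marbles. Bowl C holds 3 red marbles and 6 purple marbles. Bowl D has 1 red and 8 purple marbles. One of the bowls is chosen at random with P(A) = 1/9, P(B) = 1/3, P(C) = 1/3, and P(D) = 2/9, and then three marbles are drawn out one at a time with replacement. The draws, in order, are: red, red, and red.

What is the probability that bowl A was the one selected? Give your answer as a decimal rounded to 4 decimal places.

0.0040

For each hypothesis, P(data | H) works out to: P(data | bowl A) = (1/8)(1/8)(1/8) = 0.0019531; P(data | bowl B) = (3/6)(3/6)(3/6) = 0.125; P(data | bowl C) = (3/9)(3/9)(3/9) = 0.037037; P(data | bowl D) = (1/9)(1/9)(1/9) = 0.0013717.
Multiplying each by its prior: 1/9 · 0.0019531 = 0.00021701, 1/3 · 0.125 = 0.041667, 1/3 · 0.037037 = 0.012346, 2/9 · 0.0013717 = 0.00030483; these sum to 0.054534.
Therefore the posterior P(bowl A | data) = (0.00021701) / (0.054534) = 0.0039794.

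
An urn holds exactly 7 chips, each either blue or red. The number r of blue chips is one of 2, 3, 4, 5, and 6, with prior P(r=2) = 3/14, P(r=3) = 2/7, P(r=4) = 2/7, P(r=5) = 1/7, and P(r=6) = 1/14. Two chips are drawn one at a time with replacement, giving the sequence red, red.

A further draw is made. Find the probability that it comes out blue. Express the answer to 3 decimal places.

Compute the likelihood of the observed sequence for each case: P(data | r = 2) = (5/7)(5/7) = 25/49; P(data | r = 3) = (4/7)(4/7) = 16/49; P(data | r = 4) = (3/7)(3/7) = 9/49; P(data | r = 5) = (2/7)(2/7) = 4/49; P(data | r = 6) = (1/7)(1/7) = 1/49.
Multiplying each by its prior: 3/14 · 25/49 = 75/686, 2/7 · 16/49 = 32/343, 2/7 · 9/49 = 18/343, 1/7 · 4/49 = 4/343, 1/14 · 1/49 = 1/686; summing to 92/343.
Normalising, the posterior is P(r = 2 | data) = 75/184, P(r = 3 | data) = 8/23, P(r = 4 | data) = 9/46, P(r = 5 | data) = 1/23, P(r = 6 | data) = 1/184.
Averaging over the posterior, P(blue next | data) = (2/7)(75/184) + (3/7)(8/23) + (4/7)(9/46) + (5/7)(1/23) + (6/7)(1/184) = 19/46.

0.413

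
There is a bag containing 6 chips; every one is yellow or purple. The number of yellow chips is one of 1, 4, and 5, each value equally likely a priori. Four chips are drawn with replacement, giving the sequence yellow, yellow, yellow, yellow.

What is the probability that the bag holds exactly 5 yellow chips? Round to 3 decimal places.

Under each hypothesis, the probability of the observed sequence is: P(data | r = 1) = (1/6)(1/6)(1/6)(1/6) = 0.0007716; P(data | r = 4) = (4/6)(4/6)(4/6)(4/6) = 0.19753; P(data | r = 5) = (5/6)(5/6)(5/6)(5/6) = 0.48225.
The prior-weighted likelihoods are 1/3 · 0.0007716 = 0.0002572, 1/3 · 0.19753 = 0.065844, 1/3 · 0.48225 = 0.16075; with total 0.22685.
So P(r = 5 | data) = (0.16075) / (0.22685) = 0.70862.

0.709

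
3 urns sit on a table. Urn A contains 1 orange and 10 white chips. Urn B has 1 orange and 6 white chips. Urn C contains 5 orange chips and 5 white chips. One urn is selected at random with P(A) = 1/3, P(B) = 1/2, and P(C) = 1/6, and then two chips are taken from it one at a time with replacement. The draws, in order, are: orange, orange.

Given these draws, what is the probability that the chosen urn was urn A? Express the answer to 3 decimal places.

Under each hypothesis, the probability of the observed sequence is: P(data | urn A) = (1/11)(1/11) = 0.0082645; P(data | urn B) = (1/7)(1/7) = 0.020408; P(data | urn C) = (5/10)(5/10) = 0.25.
Multiplying each by its prior: 1/3 · 0.0082645 = 0.0027548, 1/2 · 0.020408 = 0.010204, 1/6 · 0.25 = 0.041667; these sum to 0.054626.
So P(urn A | data) = (0.0027548) / (0.054626) = 0.050431.

0.050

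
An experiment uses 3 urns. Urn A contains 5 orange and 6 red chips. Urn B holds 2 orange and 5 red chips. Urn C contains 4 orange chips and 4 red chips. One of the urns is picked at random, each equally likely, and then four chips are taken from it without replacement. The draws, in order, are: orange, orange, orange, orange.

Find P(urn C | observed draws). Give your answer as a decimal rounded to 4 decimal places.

0.4853

Compute the likelihood of the observed sequence for each case: P(data | urn A) = (5/11)(4/10)(3/9)(2/8) = 0.015152; P(data | urn B) = (2/7)(1/6)(0/5) = 0; P(data | urn C) = (4/8)(3/7)(2/6)(1/5) = 0.014286.
Multiplying each by its prior: 1/3 · 0.015152 = 0.0050505, 1/3 · 0 = 0, 1/3 · 0.014286 = 0.0047619; these sum to 0.0098124.
So P(urn C | data) = (0.0047619) / (0.0098124) = 0.48529.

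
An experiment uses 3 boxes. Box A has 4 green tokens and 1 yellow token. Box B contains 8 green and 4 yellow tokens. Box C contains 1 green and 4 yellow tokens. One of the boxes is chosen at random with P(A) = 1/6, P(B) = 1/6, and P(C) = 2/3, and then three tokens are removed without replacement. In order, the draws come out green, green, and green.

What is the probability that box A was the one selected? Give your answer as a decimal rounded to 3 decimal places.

Under each hypothesis, the probability of the observed sequence is: P(data | box A) = (4/5)(3/4)(2/3) = 2/5; P(data | box B) = (8/12)(7/11)(6/10) = 14/55; P(data | box C) = (1/5)(0/4) = 0.
The prior-weighted likelihoods are 1/6 · 2/5 = 1/15, 1/6 · 14/55 = 7/165, 2/3 · 0 = 0; with total 6/55.
By Bayes' rule, P(box A | data) = (1/15) / (6/55) = 11/18.

0.611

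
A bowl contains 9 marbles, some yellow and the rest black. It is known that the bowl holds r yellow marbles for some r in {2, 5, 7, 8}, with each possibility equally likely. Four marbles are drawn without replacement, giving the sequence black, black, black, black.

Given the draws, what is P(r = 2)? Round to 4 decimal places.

Compute the likelihood of the observed sequence for each case: P(data | r = 2) = (7/9)(6/8)(5/7)(4/6) = 5/18; P(data | r = 5) = (4/9)(3/8)(2/7)(1/6) = 1/126; P(data | r = 7) = (2/9)(1/8)(0/7) = 0; P(data | r = 8) = (1/9)(0/8) = 0.
The prior-weighted likelihoods are 1/4 · 5/18 = 5/72, 1/4 · 1/126 = 1/504, 1/4 · 0 = 0, 1/4 · 0 = 0; these sum to 1/14.
Therefore the posterior P(r = 2 | data) = (5/72) / (1/14) = 35/36.

0.9722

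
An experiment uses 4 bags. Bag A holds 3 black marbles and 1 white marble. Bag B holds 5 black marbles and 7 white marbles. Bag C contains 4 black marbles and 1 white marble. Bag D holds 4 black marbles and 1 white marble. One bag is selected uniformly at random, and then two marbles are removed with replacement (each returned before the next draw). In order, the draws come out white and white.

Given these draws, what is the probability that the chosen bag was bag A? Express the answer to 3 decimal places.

For each hypothesis, P(data | H) works out to: P(data | bag A) = (1/4)(1/4) = 0.0625; P(data | bag B) = (7/12)(7/12) = 0.34028; P(data | bag C) = (1/5)(1/5) = 0.04; P(data | bag D) = (1/5)(1/5) = 0.04.
Multiplying each by its prior: 1/4 · 0.0625 = 0.015625, 1/4 · 0.34028 = 0.085069, 1/4 · 0.04 = 0.01, 1/4 · 0.04 = 0.01; summing to 0.12069.
By Bayes' rule, P(bag A | data) = (0.015625) / (0.12069) = 0.12946.

0.129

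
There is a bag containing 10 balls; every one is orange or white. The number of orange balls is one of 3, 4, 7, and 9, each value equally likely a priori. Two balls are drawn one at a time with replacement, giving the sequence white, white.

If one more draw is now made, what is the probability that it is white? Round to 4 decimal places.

0.6179

The likelihood of the observed sequence under each hypothesis: P(data | r = 3) = (7/10)(7/10) = 49/100; P(data | r = 4) = (6/10)(6/10) = 9/25; P(data | r = 7) = (3/10)(3/10) = 9/100; P(data | r = 9) = (1/10)(1/10) = 1/100.
The prior-weighted likelihoods are 1/4 · 49/100 = 49/400, 1/4 · 9/25 = 9/100, 1/4 · 9/100 = 9/400, 1/4 · 1/100 = 1/400; summing to 19/80.
Dividing through by the total gives posterior P(r = 3 | data) = 49/95, P(r = 4 | data) = 36/95, P(r = 7 | data) = 9/95, P(r = 9 | data) = 1/95.
Averaging over the posterior, P(white next | data) = (7/10)(49/95) + (3/5)(36/95) + (3/10)(9/95) + (1/10)(1/95) = 587/950.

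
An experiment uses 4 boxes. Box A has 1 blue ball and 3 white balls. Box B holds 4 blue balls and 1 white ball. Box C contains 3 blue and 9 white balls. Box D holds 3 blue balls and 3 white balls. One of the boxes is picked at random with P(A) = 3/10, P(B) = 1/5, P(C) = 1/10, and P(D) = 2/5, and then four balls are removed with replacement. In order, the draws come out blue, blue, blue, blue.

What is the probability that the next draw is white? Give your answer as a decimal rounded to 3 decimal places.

0.277

For each hypothesis, P(data | H) works out to: P(data | box A) = (1/4)(1/4)(1/4)(1/4) = 0.0039062; P(data | box B) = (4/5)(4/5)(4/5)(4/5) = 0.4096; P(data | box C) = (3/12)(3/12)(3/12)(3/12) = 0.0039062; P(data | box D) = (3/6)(3/6)(3/6)(3/6) = 0.0625.
Weighting by the prior gives 3/10 · 0.0039062 = 0.0011719, 1/5 · 0.4096 = 0.08192, 1/10 · 0.0039062 = 0.00039063, 2/5 · 0.0625 = 0.025; with total 0.10848.
The posterior is then P(box A | data) = 0.010802, P(box B | data) = 0.75514, P(box C | data) = 0.0036008, P(box D | data) = 0.23045.
Averaging over the posterior, P(white next | data) = (3/4)(0.010802) + (1/5)(0.75514) + (3/4)(0.0036008) + (1/2)(0.23045) = 0.27706.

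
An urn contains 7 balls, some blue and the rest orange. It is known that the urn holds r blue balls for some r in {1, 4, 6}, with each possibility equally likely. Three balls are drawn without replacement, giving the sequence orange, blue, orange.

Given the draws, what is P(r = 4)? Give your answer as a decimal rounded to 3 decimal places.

0.444

For each hypothesis, P(data | H) works out to: P(data | r = 1) = (6/7)(1/6)(5/5) = 1/7; P(data | r = 4) = (3/7)(4/6)(2/5) = 4/35; P(data | r = 6) = (1/7)(6/6)(0/5) = 0.
The prior-weighted likelihoods are 1/3 · 1/7 = 1/21, 1/3 · 4/35 = 4/105, 1/3 · 0 = 0; summing to 3/35.
So P(r = 4 | data) = (4/105) / (3/35) = 4/9.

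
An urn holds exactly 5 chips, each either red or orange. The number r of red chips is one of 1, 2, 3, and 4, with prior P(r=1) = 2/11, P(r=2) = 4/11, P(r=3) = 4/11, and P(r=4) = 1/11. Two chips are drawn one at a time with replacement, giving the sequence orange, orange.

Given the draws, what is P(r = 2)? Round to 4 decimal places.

The likelihood of the observed sequence under each hypothesis: P(data | r = 1) = (4/5)(4/5) = 16/25; P(data | r = 2) = (3/5)(3/5) = 9/25; P(data | r = 3) = (2/5)(2/5) = 4/25; P(data | r = 4) = (1/5)(1/5) = 1/25.
Multiplying each by its prior: 2/11 · 16/25 = 32/275, 4/11 · 9/25 = 36/275, 4/11 · 4/25 = 16/275, 1/11 · 1/25 = 1/275; these sum to 17/55.
So P(r = 2 | data) = (36/275) / (17/55) = 36/85.

0.4235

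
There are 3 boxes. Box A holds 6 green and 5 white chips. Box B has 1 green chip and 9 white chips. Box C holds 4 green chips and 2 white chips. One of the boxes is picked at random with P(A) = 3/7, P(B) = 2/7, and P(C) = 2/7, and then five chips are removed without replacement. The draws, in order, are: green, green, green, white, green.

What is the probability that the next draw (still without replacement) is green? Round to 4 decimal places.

0.1407

Under each hypothesis, the probability of the observed sequence is: P(data | box A) = (6/11)(5/10)(4/9)(5/8)(3/7) = 0.032468; P(data | box B) = (1/10)(0/9) = 0; P(data | box C) = (4/6)(3/5)(2/4)(2/3)(1/2) = 0.066667.
Weighting by the prior gives 3/7 · 0.032468 = 0.013915, 2/7 · 0 = 0, 2/7 · 0.066667 = 0.019048; summing to 0.032962.
The posterior is then P(box A | data) = 0.42214, P(box B | data) = 0, P(box C | data) = 0.57786.
Averaging over the posterior, P(green next | data) = (1/3)(0.42214) + (0)(0.57786) = 0.14071.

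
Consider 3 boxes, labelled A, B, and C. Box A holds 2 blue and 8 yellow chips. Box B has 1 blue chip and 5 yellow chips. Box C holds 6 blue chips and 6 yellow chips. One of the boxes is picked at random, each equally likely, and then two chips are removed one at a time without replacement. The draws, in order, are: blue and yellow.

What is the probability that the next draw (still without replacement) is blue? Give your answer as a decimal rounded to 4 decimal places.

The likelihood of the observed sequence under each hypothesis: P(data | box A) = (2/10)(8/9) = 0.17778; P(data | box B) = (1/6)(5/5) = 0.16667; P(data | box C) = (6/12)(6/11) = 0.27273.
Multiplying each by its prior: 1/3 · 0.17778 = 0.059259, 1/3 · 0.16667 = 0.055556, 1/3 · 0.27273 = 0.090909; with total 0.20572.
Normalising, the posterior is P(box A | data) = 0.28805, P(box B | data) = 0.27005, P(box C | data) = 0.4419.
So P(blue next | data) = Σ P(blue next | H) P(H | data) = (1/8)(0.28805) + (0)(0.27005) + (1/2)(0.4419) = 0.25696.

0.2570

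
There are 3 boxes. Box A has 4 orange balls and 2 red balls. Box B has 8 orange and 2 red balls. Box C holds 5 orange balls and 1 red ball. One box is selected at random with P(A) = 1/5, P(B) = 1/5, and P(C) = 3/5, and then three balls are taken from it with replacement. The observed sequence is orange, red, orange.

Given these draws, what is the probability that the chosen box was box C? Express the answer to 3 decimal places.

0.557

Under each hypothesis, the probability of the observed sequence is: P(data | box A) = (4/6)(2/6)(4/6) = 0.14815; P(data | box B) = (8/10)(2/10)(8/10) = 0.128; P(data | box C) = (5/6)(1/6)(5/6) = 0.11574.
The prior-weighted likelihoods are 1/5 · 0.14815 = 0.02963, 1/5 · 0.128 = 0.0256, 3/5 · 0.11574 = 0.069444; with total 0.12467.
So P(box C | data) = (0.069444) / (0.12467) = 0.55701.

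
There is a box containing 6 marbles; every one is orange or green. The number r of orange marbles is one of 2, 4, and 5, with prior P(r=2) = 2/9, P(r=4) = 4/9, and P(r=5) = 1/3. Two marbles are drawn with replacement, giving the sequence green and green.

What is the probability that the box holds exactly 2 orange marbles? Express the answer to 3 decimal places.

0.627

The likelihood of the observed sequence under each hypothesis: P(data | r = 2) = (4/6)(4/6) = 4/9; P(data | r = 4) = (2/6)(2/6) = 1/9; P(data | r = 5) = (1/6)(1/6) = 1/36.
Multiplying each by its prior: 2/9 · 4/9 = 8/81, 4/9 · 1/9 = 4/81, 1/3 · 1/36 = 1/108; with total 17/108.
Therefore the posterior P(r = 2 | data) = (8/81) / (17/108) = 32/51.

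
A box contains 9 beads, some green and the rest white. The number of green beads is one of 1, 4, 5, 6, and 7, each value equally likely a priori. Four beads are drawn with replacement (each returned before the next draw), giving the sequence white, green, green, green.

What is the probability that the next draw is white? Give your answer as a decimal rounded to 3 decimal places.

Under each hypothesis, the probability of the observed sequence is: P(data | r = 1) = (8/9)(1/9)(1/9)(1/9) = 0.0012193; P(data | r = 4) = (5/9)(4/9)(4/9)(4/9) = 0.048773; P(data | r = 5) = (4/9)(5/9)(5/9)(5/9) = 0.076208; P(data | r = 6) = (3/9)(6/9)(6/9)(6/9) = 0.098765; P(data | r = 7) = (2/9)(7/9)(7/9)(7/9) = 0.10456.
Multiplying each by its prior: 1/5 · 0.0012193 = 0.00024387, 1/5 · 0.048773 = 0.0097546, 1/5 · 0.076208 = 0.015242, 1/5 · 0.098765 = 0.019753, 1/5 · 0.10456 = 0.020911; these sum to 0.065905.
Dividing through by the total gives posterior P(r = 1 | data) = 0.0037003, P(r = 4 | data) = 0.14801, P(r = 5 | data) = 0.23127, P(r = 6 | data) = 0.29972, P(r = 7 | data) = 0.3173.
Averaging over the posterior, P(white next | data) = (8/9)(0.0037003) + (5/9)(0.14801) + (4/9)(0.23127) + (1/3)(0.29972) + (2/9)(0.3173) = 0.35872.

0.359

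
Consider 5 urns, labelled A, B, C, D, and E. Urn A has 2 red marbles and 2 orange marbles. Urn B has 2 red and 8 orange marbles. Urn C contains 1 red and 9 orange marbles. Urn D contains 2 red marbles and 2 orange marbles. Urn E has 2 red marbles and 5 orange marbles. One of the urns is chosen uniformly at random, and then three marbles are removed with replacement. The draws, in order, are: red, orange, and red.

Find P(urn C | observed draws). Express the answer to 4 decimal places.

Compute the likelihood of the observed sequence for each case: P(data | urn A) = (2/4)(2/4)(2/4) = 0.125; P(data | urn B) = (2/10)(8/10)(2/10) = 0.032; P(data | urn C) = (1/10)(9/10)(1/10) = 0.009; P(data | urn D) = (2/4)(2/4)(2/4) = 0.125; P(data | urn E) = (2/7)(5/7)(2/7) = 0.058309.
The prior-weighted likelihoods are 1/5 · 0.125 = 0.025, 1/5 · 0.032 = 0.0064, 1/5 · 0.009 = 0.0018, 1/5 · 0.125 = 0.025, 1/5 · 0.058309 = 0.011662; with total 0.069862.
Hence P(urn C | data) = (0.0018) / (0.069862) = 0.025765.

0.0258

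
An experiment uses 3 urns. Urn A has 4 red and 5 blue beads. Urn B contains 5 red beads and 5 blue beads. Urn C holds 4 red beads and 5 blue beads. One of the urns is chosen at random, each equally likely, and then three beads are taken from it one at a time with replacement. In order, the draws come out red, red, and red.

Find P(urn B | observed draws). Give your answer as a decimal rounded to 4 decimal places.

The likelihood of the observed sequence under each hypothesis: P(data | urn A) = (4/9)(4/9)(4/9) = 0.087791; P(data | urn B) = (5/10)(5/10)(5/10) = 0.125; P(data | urn C) = (4/9)(4/9)(4/9) = 0.087791.
Weighting by the prior gives 1/3 · 0.087791 = 0.029264, 1/3 · 0.125 = 0.041667, 1/3 · 0.087791 = 0.029264; with total 0.10019.
Therefore the posterior P(urn B | data) = (0.041667) / (0.10019) = 0.41586.

0.4159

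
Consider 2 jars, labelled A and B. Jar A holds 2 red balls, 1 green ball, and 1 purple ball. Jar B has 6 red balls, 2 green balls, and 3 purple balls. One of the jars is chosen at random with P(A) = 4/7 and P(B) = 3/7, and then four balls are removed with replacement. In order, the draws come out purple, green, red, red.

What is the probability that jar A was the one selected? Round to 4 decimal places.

0.5854

For each hypothesis, P(data | H) works out to: P(data | jar A) = (1/4)(1/4)(2/4)(2/4) = 0.015625; P(data | jar B) = (3/11)(2/11)(6/11)(6/11) = 0.014753.
Multiplying each by its prior: 4/7 · 0.015625 = 0.0089286, 3/7 · 0.014753 = 0.0063228; summing to 0.015251.
By Bayes' rule, P(jar A | data) = (0.0089286) / (0.015251) = 0.58543.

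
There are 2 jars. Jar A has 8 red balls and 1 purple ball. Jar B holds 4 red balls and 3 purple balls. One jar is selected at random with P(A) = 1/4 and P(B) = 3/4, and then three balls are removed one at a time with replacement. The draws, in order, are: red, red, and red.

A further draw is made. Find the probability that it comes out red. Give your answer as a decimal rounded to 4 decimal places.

0.7481

For each hypothesis, P(data | H) works out to: P(data | jar A) = (8/9)(8/9)(8/9) = 0.70233; P(data | jar B) = (4/7)(4/7)(4/7) = 0.18659.
Weighting by the prior gives 1/4 · 0.70233 = 0.17558, 3/4 · 0.18659 = 0.13994; these sum to 0.31552.
Normalising, the posterior is P(jar A | data) = 0.55648, P(jar B | data) = 0.44352.
The predictive probability is P(red next | data) = (8/9)(0.55648) + (4/7)(0.44352) = 0.74809.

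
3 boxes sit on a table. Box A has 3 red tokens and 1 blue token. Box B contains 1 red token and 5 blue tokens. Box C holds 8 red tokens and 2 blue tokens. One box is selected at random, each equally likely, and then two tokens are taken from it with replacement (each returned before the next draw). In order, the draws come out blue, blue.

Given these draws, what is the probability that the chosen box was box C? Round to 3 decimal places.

For each hypothesis, P(data | H) works out to: P(data | box A) = (1/4)(1/4) = 0.0625; P(data | box B) = (5/6)(5/6) = 0.69444; P(data | box C) = (2/10)(2/10) = 0.04.
The prior-weighted likelihoods are 1/3 · 0.0625 = 0.020833, 1/3 · 0.69444 = 0.23148, 1/3 · 0.04 = 0.013333; with total 0.26565.
Therefore the posterior P(box C | data) = (0.013333) / (0.26565) = 0.050192.

0.050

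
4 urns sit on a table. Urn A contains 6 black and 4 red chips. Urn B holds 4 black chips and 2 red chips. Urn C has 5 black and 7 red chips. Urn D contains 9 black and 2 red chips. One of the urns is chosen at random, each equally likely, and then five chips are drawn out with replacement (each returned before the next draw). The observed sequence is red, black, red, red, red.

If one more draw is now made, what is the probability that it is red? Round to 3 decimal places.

0.511

Under each hypothesis, the probability of the observed sequence is: P(data | urn A) = (4/10)(6/10)(4/10)(4/10)(4/10) = 0.01536; P(data | urn B) = (2/6)(4/6)(2/6)(2/6)(2/6) = 0.0082305; P(data | urn C) = (7/12)(5/12)(7/12)(7/12)(7/12) = 0.048245; P(data | urn D) = (2/11)(9/11)(2/11)(2/11)(2/11) = 0.00089413.
Weighting by the prior gives 1/4 · 0.01536 = 0.00384, 1/4 · 0.0082305 = 0.0020576, 1/4 · 0.048245 = 0.012061, 1/4 · 0.00089413 = 0.00022353; these sum to 0.018182.
Normalising, the posterior is P(urn A | data) = 0.21119, P(urn B | data) = 0.11316, P(urn C | data) = 0.66335, P(urn D | data) = 0.012294.
The predictive probability is P(red next | data) = (2/5)(0.21119) + (1/3)(0.11316) + (7/12)(0.66335) + (2/11)(0.012294) = 0.51139.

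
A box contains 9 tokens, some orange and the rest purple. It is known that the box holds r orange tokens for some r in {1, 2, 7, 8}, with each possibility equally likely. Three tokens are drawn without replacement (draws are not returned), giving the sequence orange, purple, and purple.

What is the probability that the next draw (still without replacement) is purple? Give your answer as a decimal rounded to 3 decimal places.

0.818

For each hypothesis, P(data | H) works out to: P(data | r = 1) = (1/9)(8/8)(7/7) = 1/9; P(data | r = 2) = (2/9)(7/8)(6/7) = 1/6; P(data | r = 7) = (7/9)(2/8)(1/7) = 1/36; P(data | r = 8) = (8/9)(1/8)(0/7) = 0.
Multiplying each by its prior: 1/4 · 1/9 = 1/36, 1/4 · 1/6 = 1/24, 1/4 · 1/36 = 1/144, 1/4 · 0 = 0; these sum to 11/144.
The posterior is then P(r = 1 | data) = 4/11, P(r = 2 | data) = 6/11, P(r = 7 | data) = 1/11, P(r = 8 | data) = 0.
So P(purple next | data) = Σ P(purple next | H) P(H | data) = (1)(4/11) + (5/6)(6/11) + (0)(1/11) = 9/11.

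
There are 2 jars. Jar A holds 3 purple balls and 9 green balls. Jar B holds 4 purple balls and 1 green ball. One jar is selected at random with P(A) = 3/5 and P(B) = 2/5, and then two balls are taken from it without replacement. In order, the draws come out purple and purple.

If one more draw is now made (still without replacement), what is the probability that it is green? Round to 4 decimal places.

For each hypothesis, P(data | H) works out to: P(data | jar A) = (3/12)(2/11) = 1/22; P(data | jar B) = (4/5)(3/4) = 3/5.
Multiplying each by its prior: 3/5 · 1/22 = 3/110, 2/5 · 3/5 = 6/25; these sum to 147/550.
Dividing through by the total gives posterior P(jar A | data) = 5/49, P(jar B | data) = 44/49.
The predictive probability is P(green next | data) = (9/10)(5/49) + (1/3)(44/49) = 115/294.

0.3912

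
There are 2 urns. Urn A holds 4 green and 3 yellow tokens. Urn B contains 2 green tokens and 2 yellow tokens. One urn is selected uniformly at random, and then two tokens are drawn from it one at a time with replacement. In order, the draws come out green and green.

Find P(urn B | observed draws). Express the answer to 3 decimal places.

For each hypothesis, P(data | H) works out to: P(data | urn A) = (4/7)(4/7) = 16/49; P(data | urn B) = (2/4)(2/4) = 1/4.
The prior-weighted likelihoods are 1/2 · 16/49 = 8/49, 1/2 · 1/4 = 1/8; these sum to 113/392.
By Bayes' rule, P(urn B | data) = (1/8) / (113/392) = 49/113.

0.434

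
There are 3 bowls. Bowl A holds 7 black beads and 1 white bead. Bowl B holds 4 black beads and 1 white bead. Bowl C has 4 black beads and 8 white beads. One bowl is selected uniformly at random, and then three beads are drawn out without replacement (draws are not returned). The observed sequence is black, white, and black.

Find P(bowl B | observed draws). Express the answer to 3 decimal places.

For each hypothesis, P(data | H) works out to: P(data | bowl A) = (7/8)(1/7)(6/6) = 1/8; P(data | bowl B) = (4/5)(1/4)(3/3) = 1/5; P(data | bowl C) = (4/12)(8/11)(3/10) = 4/55.
Weighting by the prior gives 1/3 · 1/8 = 1/24, 1/3 · 1/5 = 1/15, 1/3 · 4/55 = 4/165; these sum to 35/264.
By Bayes' rule, P(bowl B | data) = (1/15) / (35/264) = 88/175.

0.503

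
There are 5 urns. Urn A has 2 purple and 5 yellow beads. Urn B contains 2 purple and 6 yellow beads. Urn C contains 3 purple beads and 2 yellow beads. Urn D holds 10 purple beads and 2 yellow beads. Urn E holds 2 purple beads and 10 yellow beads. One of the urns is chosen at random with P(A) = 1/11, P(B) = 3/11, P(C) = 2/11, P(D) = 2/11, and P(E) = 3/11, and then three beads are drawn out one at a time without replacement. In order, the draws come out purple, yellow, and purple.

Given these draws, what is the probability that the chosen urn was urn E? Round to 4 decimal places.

The likelihood of the observed sequence under each hypothesis: P(data | urn A) = (2/7)(5/6)(1/5) = 0.047619; P(data | urn B) = (2/8)(6/7)(1/6) = 0.035714; P(data | urn C) = (3/5)(2/4)(2/3) = 0.2; P(data | urn D) = (10/12)(2/11)(9/10) = 0.13636; P(data | urn E) = (2/12)(10/11)(1/10) = 0.015152.
Multiplying each by its prior: 1/11 · 0.047619 = 0.004329, 3/11 · 0.035714 = 0.0097403, 2/11 · 0.2 = 0.036364, 2/11 · 0.13636 = 0.024793, 3/11 · 0.015152 = 0.0041322; with total 0.079359.
By Bayes' rule, P(urn E | data) = (0.0041322) / (0.079359) = 0.05207.

0.0521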